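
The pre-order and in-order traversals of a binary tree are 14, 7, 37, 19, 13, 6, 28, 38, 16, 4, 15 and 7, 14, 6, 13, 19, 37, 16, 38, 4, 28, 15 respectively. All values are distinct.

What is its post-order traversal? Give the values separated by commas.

The first element of pre-order is the root; it splits in-order into left and right subtrees.
Root 14: left subtree has 1 node {7}, right has 9 {6, 13, 19, 37, 16, 38, 4, 28, 15}.
  Root 37: left subtree has 3 nodes {6, 13, 19}, right has 5 {16, 38, 4, 28, 15}.
    Root 19: left subtree has 2 nodes {6, 13}, right has 0 { }.
      Root 13: left subtree has 1 node {6}, right has 0 { }.
    Root 28: left subtree has 3 nodes {16, 38, 4}, right has 1 {15}.
      Root 38: left subtree has 1 node {16}, right has 1 {4}.

7, 6, 13, 19, 16, 4, 38, 15, 28, 37, 14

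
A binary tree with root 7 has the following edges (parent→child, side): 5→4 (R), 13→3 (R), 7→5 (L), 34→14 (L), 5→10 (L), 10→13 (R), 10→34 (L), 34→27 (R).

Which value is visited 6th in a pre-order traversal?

Pre-order visits the node, then its left subtree, then its right subtree.
Visit 7.
At 7: go left to 5.
  Visit 5.
  At 5: go left to 10.
    Visit 10.
    At 10: go left to 34.
      Visit 34.
      At 34: go left to 14.
        14 is a leaf — visit 14.
      At 34: go right to 27.
        27 is a leaf — visit 27.
    At 10: go right to 13.
      Visit 13.
      At 13: no left child.
      At 13: go right to 3.
        3 is a leaf — visit 3.
  At 5: go right to 4.
    4 is a leaf — visit 4.
At 7: no right child.
Full pre-order sequence: 7, 5, 10, 34, 14, 27, 13, 3, 4.

27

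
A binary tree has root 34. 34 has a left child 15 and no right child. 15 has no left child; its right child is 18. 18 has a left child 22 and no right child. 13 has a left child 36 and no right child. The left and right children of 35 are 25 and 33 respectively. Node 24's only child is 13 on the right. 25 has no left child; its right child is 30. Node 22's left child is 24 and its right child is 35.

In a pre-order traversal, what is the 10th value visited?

30

Pre-order visits the node, then its left subtree, then its right subtree.
Visit 34.
At 34: go left to 15.
  Visit 15.
  At 15: no left child.
  At 15: go right to 18.
    Visit 18.
    At 18: go left to 22.
      Visit 22.
      At 22: go left to 24.
        Visit 24.
        At 24: no left child.
        At 24: go right to 13.
          Visit 13.
          At 13: go left to 36.
            36 is a leaf — visit 36.
          At 13: no right child.
      At 22: go right to 35.
        Visit 35.
        At 35: go left to 25.
          Visit 25.
          At 25: no left child.
          At 25: go right to 30.
            30 is a leaf — visit 30.
        At 35: go right to 33.
          33 is a leaf — visit 33.
    At 18: no right child.
At 34: no right child.
Full pre-order sequence: 34, 15, 18, 22, 24, 13, 36, 35, 25, 30, 33.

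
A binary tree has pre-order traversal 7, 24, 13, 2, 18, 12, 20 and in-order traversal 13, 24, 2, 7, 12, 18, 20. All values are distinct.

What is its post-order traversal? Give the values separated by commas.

13, 2, 24, 12, 20, 18, 7

The first element of pre-order is the root; it splits in-order into left and right subtrees.
Root 7: left subtree has 3 nodes {13, 24, 2}, right has 3 {12, 18, 20}.
  Root 24: left subtree has 1 node {13}, right has 1 {2}.
  Root 18: left subtree has 1 node {12}, right has 1 {20}.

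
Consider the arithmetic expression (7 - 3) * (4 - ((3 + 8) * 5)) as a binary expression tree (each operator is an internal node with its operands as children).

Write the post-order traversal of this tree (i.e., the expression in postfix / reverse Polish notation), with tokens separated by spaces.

7 3 - 4 3 8 + 5 * - *

Post-order on an expression tree gives postfix notation: for each operator, emit left operand, right operand, then the operator.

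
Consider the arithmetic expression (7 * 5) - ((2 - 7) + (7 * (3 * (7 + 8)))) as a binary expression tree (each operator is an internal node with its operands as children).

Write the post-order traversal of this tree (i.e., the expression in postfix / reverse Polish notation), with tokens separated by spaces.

Post-order on an expression tree gives postfix notation: for each operator, emit left operand, right operand, then the operator.

7 5 * 2 7 - 7 3 7 8 + * * + -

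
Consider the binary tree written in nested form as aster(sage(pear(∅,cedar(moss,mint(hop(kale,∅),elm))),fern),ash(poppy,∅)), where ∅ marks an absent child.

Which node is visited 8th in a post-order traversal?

fern

Post-order visits the left subtree, then the right subtree, then the node.
At aster: go left to sage.
  At sage: go left to pear.
    At pear: no left child.
    At pear: go right to cedar.
      At cedar: go left to moss.
        moss is a leaf — visit moss.
      At cedar: go right to mint.
        At mint: go left to hop.
          At hop: go left to kale.
            kale is a leaf — visit kale.
          At hop: no right child.
          Visit hop.
        At mint: go right to elm.
          elm is a leaf — visit elm.
        Visit mint.
      Visit cedar.
    Visit pear.
  At sage: go right to fern.
    fern is a leaf — visit fern.
  Visit sage.
At aster: go right to ash.
  At ash: go left to poppy.
    poppy is a leaf — visit poppy.
  At ash: no right child.
  Visit ash.
Visit aster.
Full post-order sequence: moss, kale, hop, elm, mint, cedar, pear, fern, sage, poppy, ash, aster.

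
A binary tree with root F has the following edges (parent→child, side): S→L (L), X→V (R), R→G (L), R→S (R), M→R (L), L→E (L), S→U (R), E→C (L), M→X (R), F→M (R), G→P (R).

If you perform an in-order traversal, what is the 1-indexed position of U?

In-order visits the left subtree, then the node, then the right subtree.
At F: no left child.
Visit F.
At F: go right to M.
  At M: go left to R.
    At R: go left to G.
      At G: no left child.
      Visit G.
      At G: go right to P.
        P is a leaf — visit P.
    Visit R.
    At R: go right to S.
      At S: go left to L.
        At L: go left to E.
          At E: go left to C.
            C is a leaf — visit C.
          Visit E.
          At E: no right child.
        Visit L.
        At L: no right child.
      Visit S.
      At S: go right to U.
        U is a leaf — visit U.
  Visit M.
  At M: go right to X.
    At X: no left child.
    Visit X.
    At X: go right to V.
      V is a leaf — visit V.
Full in-order sequence: F, G, P, R, C, E, L, S, U, M, X, V.

9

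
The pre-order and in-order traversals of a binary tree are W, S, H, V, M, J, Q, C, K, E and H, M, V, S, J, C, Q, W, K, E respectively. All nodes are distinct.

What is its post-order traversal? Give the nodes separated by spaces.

The first element of pre-order is the root; it splits in-order into left and right subtrees.
Root W: left subtree has 7 nodes {H, M, V, S, J, C, Q}, right has 2 {K, E}.
  Root S: left subtree has 3 nodes {H, M, V}, right has 3 {J, C, Q}.
    Root H: left subtree has 0 nodes { }, right has 2 {M, V}.
      Root V: left subtree has 1 node {M}, right has 0 { }.
    Root J: left subtree has 0 nodes { }, right has 2 {C, Q}.
      Root Q: left subtree has 1 node {C}, right has 0 { }.
  Root K: left subtree has 0 nodes { }, right has 1 {E}.

M V H C Q J S E K W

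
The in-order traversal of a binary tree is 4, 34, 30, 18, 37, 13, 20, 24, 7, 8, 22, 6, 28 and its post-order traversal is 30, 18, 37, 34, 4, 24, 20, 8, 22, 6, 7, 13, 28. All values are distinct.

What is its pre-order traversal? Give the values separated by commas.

28, 13, 4, 34, 37, 18, 30, 7, 20, 24, 6, 22, 8

The last element of post-order is the root; it splits in-order into left and right subtrees.
Root 28: left subtree has 12 nodes {4, 34, 30, 18, 37, 13, 20, 24, 7, 8, 22, 6}, right has 0 { }.
  Root 13: left subtree has 5 nodes {4, 34, 30, 18, 37}, right has 6 {20, 24, 7, 8, 22, 6}.
    Root 4: left subtree has 0 nodes { }, right has 4 {34, 30, 18, 37}.
      Root 34: left subtree has 0 nodes { }, right has 3 {30, 18, 37}.
        Root 37: left subtree has 2 nodes {30, 18}, right has 0 { }.
          Root 18: left subtree has 1 node {30}, right has 0 { }.
    Root 7: left subtree has 2 nodes {20, 24}, right has 3 {8, 22, 6}.
      Root 20: left subtree has 0 nodes { }, right has 1 {24}.
      Root 6: left subtree has 2 nodes {8, 22}, right has 0 { }.
        Root 22: left subtree has 1 node {8}, right has 0 { }.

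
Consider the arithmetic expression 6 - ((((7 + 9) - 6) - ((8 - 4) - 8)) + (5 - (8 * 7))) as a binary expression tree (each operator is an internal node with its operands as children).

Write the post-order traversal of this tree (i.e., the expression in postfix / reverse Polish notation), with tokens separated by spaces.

6 7 9 + 6 - 8 4 - 8 - - 5 8 7 * - + -

Post-order on an expression tree gives postfix notation: for each operator, emit left operand, right operand, then the operator.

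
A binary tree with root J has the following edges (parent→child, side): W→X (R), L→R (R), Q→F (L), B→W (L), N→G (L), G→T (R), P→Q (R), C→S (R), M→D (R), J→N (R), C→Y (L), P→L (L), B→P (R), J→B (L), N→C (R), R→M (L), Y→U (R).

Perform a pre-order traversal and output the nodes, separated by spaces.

J B W X P L R M D Q F N G T C Y U S

Pre-order visits the node, then its left subtree, then its right subtree.
Visit J.
At J: go left to B.
  Visit B.
  At B: go left to W.
    Visit W.
    At W: no left child.
    At W: go right to X.
      X is a leaf — visit X.
  At B: go right to P.
    Visit P.
    At P: go left to L.
      Visit L.
      At L: no left child.
      At L: go right to R.
        Visit R.
        At R: go left to M.
          Visit M.
          At M: no left child.
          At M: go right to D.
            D is a leaf — visit D.
        At R: no right child.
    At P: go right to Q.
      Visit Q.
      At Q: go left to F.
        F is a leaf — visit F.
      At Q: no right child.
At J: go right to N.
  Visit N.
  At N: go left to G.
    Visit G.
    At G: no left child.
    At G: go right to T.
      T is a leaf — visit T.
  At N: go right to C.
    Visit C.
    At C: go left to Y.
      Visit Y.
      At Y: no left child.
      At Y: go right to U.
        U is a leaf — visit U.
    At C: go right to S.
      S is a leaf — visit S.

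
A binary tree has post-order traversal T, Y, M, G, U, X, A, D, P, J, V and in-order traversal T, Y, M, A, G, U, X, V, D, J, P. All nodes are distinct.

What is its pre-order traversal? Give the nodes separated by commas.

The last element of post-order is the root; it splits in-order into left and right subtrees.
Root V: left subtree has 7 nodes {T, Y, M, A, G, U, X}, right has 3 {D, J, P}.
  Root A: left subtree has 3 nodes {T, Y, M}, right has 3 {G, U, X}.
    Root M: left subtree has 2 nodes {T, Y}, right has 0 { }.
      Root Y: left subtree has 1 node {T}, right has 0 { }.
    Root X: left subtree has 2 nodes {G, U}, right has 0 { }.
      Root U: left subtree has 1 node {G}, right has 0 { }.
  Root J: left subtree has 1 node {D}, right has 1 {P}.

V, A, M, Y, T, X, U, G, J, D, P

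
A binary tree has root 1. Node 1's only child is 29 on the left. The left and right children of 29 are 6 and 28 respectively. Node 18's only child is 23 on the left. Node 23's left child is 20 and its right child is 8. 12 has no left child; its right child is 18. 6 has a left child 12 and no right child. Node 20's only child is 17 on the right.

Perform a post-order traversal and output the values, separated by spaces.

17 20 8 23 18 12 6 28 29 1

Post-order visits the left subtree, then the right subtree, then the node.
At 1: go left to 29.
  At 29: go left to 6.
    At 6: go left to 12.
      At 12: no left child.
      At 12: go right to 18.
        At 18: go left to 23.
          At 23: go left to 20.
            At 20: no left child.
            At 20: go right to 17.
              17 is a leaf — visit 17.
            Visit 20.
          At 23: go right to 8.
            8 is a leaf — visit 8.
          Visit 23.
        At 18: no right child.
        Visit 18.
      Visit 12.
    At 6: no right child.
    Visit 6.
  At 29: go right to 28.
    28 is a leaf — visit 28.
  Visit 29.
At 1: no right child.
Visit 1.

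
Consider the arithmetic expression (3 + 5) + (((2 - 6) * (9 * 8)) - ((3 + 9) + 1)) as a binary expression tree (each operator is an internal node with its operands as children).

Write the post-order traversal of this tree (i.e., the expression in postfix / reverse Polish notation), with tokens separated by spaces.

Post-order on an expression tree gives postfix notation: for each operator, emit left operand, right operand, then the operator.

3 5 + 2 6 - 9 8 * * 3 9 + 1 + - +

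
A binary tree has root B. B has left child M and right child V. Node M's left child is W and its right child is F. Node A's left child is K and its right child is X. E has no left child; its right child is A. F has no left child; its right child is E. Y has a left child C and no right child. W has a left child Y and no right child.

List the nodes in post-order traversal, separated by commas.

C, Y, W, K, X, A, E, F, M, V, B

Post-order visits the left subtree, then the right subtree, then the node.
At B: go left to M.
  At M: go left to W.
    At W: go left to Y.
      At Y: go left to C.
        C is a leaf — visit C.
      At Y: no right child.
      Visit Y.
    At W: no right child.
    Visit W.
  At M: go right to F.
    At F: no left child.
    At F: go right to E.
      At E: no left child.
      At E: go right to A.
        At A: go left to K.
          K is a leaf — visit K.
        At A: go right to X.
          X is a leaf — visit X.
        Visit A.
      Visit E.
    Visit F.
  Visit M.
At B: go right to V.
  V is a leaf — visit V.
Visit B.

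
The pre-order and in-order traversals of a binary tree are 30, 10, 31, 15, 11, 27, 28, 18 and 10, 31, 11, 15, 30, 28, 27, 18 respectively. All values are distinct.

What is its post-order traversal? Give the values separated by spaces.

The first element of pre-order is the root; it splits in-order into left and right subtrees.
Root 30: left subtree has 4 nodes {10, 31, 11, 15}, right has 3 {28, 27, 18}.
  Root 10: left subtree has 0 nodes { }, right has 3 {31, 11, 15}.
    Root 31: left subtree has 0 nodes { }, right has 2 {11, 15}.
      Root 15: left subtree has 1 node {11}, right has 0 { }.
  Root 27: left subtree has 1 node {28}, right has 1 {18}.

11 15 31 10 28 18 27 30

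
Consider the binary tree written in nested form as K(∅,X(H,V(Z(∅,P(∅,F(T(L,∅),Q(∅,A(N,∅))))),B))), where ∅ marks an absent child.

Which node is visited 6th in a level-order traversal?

B

Level-order visits nodes level by level from the root, left to right within each level.
Level 0: K
Level 1: X
Level 2: H, V
Level 3: Z, B
Level 4: P
Level 5: F
Level 6: T, Q
Level 7: L, A
Level 8: N
Full level-order sequence: K, X, H, V, Z, B, P, F, T, Q, L, A, N.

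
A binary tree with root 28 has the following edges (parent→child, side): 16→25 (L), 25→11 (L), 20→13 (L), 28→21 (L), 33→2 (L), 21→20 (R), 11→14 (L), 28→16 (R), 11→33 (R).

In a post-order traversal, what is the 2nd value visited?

20

Post-order visits the left subtree, then the right subtree, then the node.
At 28: go left to 21.
  At 21: no left child.
  At 21: go right to 20.
    At 20: go left to 13.
      13 is a leaf — visit 13.
    At 20: no right child.
    Visit 20.
  Visit 21.
At 28: go right to 16.
  At 16: go left to 25.
    At 25: go left to 11.
      At 11: go left to 14.
        14 is a leaf — visit 14.
      At 11: go right to 33.
        At 33: go left to 2.
          2 is a leaf — visit 2.
        At 33: no right child.
        Visit 33.
      Visit 11.
    At 25: no right child.
    Visit 25.
  At 16: no right child.
  Visit 16.
Visit 28.
Full post-order sequence: 13, 20, 21, 14, 2, 33, 11, 25, 16, 28.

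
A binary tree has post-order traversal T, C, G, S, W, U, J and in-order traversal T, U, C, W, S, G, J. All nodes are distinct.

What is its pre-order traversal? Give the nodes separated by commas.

The last element of post-order is the root; it splits in-order into left and right subtrees.
Root J: left subtree has 6 nodes {T, U, C, W, S, G}, right has 0 { }.
  Root U: left subtree has 1 node {T}, right has 4 {C, W, S, G}.
    Root W: left subtree has 1 node {C}, right has 2 {S, G}.
      Root S: left subtree has 0 nodes { }, right has 1 {G}.

J, U, T, W, C, S, G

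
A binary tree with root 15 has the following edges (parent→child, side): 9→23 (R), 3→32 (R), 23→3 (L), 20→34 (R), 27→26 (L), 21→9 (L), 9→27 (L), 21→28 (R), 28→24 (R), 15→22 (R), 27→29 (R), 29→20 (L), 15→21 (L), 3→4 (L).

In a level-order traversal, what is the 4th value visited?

Level-order visits nodes level by level from the root, left to right within each level.
Level 0: 15
Level 1: 21, 22
Level 2: 9, 28
Level 3: 27, 23, 24
Level 4: 26, 29, 3
Level 5: 20, 4, 32
Level 6: 34
Full level-order sequence: 15, 21, 22, 9, 28, 27, 23, 24, 26, 29, 3, 20, 4, 32, 34.

9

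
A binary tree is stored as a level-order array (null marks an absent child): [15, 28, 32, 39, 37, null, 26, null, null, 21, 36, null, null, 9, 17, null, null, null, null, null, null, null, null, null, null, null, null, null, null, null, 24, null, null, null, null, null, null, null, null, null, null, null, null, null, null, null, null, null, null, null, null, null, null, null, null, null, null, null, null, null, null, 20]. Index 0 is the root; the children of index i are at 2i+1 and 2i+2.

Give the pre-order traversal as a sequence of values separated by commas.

Pre-order visits the node, then its left subtree, then its right subtree.
Visit 15.
At 15: go left to 28.
  Visit 28.
  At 28: go left to 39.
    39 is a leaf — visit 39.
  At 28: go right to 37.
    Visit 37.
    At 37: go left to 21.
      21 is a leaf — visit 21.
    At 37: go right to 36.
      36 is a leaf — visit 36.
At 15: go right to 32.
  Visit 32.
  At 32: no left child.
  At 32: go right to 26.
    Visit 26.
    At 26: go left to 9.
      9 is a leaf — visit 9.
    At 26: go right to 17.
      Visit 17.
      At 17: no left child.
      At 17: go right to 24.
        Visit 24.
        At 24: go left to 20.
          20 is a leaf — visit 20.
        At 24: no right child.

15, 28, 39, 37, 21, 36, 32, 26, 9, 17, 24, 20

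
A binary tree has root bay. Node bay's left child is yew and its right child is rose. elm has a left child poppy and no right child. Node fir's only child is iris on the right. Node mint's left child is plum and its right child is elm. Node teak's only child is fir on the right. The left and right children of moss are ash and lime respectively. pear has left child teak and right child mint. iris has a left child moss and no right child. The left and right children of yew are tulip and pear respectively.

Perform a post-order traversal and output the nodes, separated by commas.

tulip, ash, lime, moss, iris, fir, teak, plum, poppy, elm, mint, pear, yew, rose, bay

Post-order visits the left subtree, then the right subtree, then the node.
At bay: go left to yew.
  At yew: go left to tulip.
    tulip is a leaf — visit tulip.
  At yew: go right to pear.
    At pear: go left to teak.
      At teak: no left child.
      At teak: go right to fir.
        At fir: no left child.
        At fir: go right to iris.
          At iris: go left to moss.
            At moss: go left to ash.
              ash is a leaf — visit ash.
            At moss: go right to lime.
              lime is a leaf — visit lime.
            Visit moss.
          At iris: no right child.
          Visit iris.
        Visit fir.
      Visit teak.
    At pear: go right to mint.
      At mint: go left to plum.
        plum is a leaf — visit plum.
      At mint: go right to elm.
        At elm: go left to poppy.
          poppy is a leaf — visit poppy.
        At elm: no right child.
        Visit elm.
      Visit mint.
    Visit pear.
  Visit yew.
At bay: go right to rose.
  rose is a leaf — visit rose.
Visit bay.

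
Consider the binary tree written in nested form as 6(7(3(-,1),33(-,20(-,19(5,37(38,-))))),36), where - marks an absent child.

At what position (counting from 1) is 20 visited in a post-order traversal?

Post-order visits the left subtree, then the right subtree, then the node.
At 6: go left to 7.
  At 7: go left to 3.
    At 3: no left child.
    At 3: go right to 1.
      1 is a leaf — visit 1.
    Visit 3.
  At 7: go right to 33.
    At 33: no left child.
    At 33: go right to 20.
      At 20: no left child.
      At 20: go right to 19.
        At 19: go left to 5.
          5 is a leaf — visit 5.
        At 19: go right to 37.
          At 37: go left to 38.
            38 is a leaf — visit 38.
          At 37: no right child.
          Visit 37.
        Visit 19.
      Visit 20.
    Visit 33.
  Visit 7.
At 6: go right to 36.
  36 is a leaf — visit 36.
Visit 6.
Full post-order sequence: 1, 3, 5, 38, 37, 19, 20, 33, 7, 36, 6.

7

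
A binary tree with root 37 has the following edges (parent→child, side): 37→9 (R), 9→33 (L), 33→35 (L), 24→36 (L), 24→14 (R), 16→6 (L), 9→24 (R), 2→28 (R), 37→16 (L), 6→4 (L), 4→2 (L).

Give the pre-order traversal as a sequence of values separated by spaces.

Pre-order visits the node, then its left subtree, then its right subtree.
Visit 37.
At 37: go left to 16.
  Visit 16.
  At 16: go left to 6.
    Visit 6.
    At 6: go left to 4.
      Visit 4.
      At 4: go left to 2.
        Visit 2.
        At 2: no left child.
        At 2: go right to 28.
          28 is a leaf — visit 28.
      At 4: no right child.
    At 6: no right child.
  At 16: no right child.
At 37: go right to 9.
  Visit 9.
  At 9: go left to 33.
    Visit 33.
    At 33: go left to 35.
      35 is a leaf — visit 35.
    At 33: no right child.
  At 9: go right to 24.
    Visit 24.
    At 24: go left to 36.
      36 is a leaf — visit 36.
    At 24: go right to 14.
      14 is a leaf — visit 14.

37 16 6 4 2 28 9 33 35 24 36 14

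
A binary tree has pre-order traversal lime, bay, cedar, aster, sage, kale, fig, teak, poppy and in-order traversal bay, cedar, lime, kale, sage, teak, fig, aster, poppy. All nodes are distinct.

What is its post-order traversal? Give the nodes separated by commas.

cedar, bay, kale, teak, fig, sage, poppy, aster, lime

The first element of pre-order is the root; it splits in-order into left and right subtrees.
Root lime: left subtree has 2 nodes {bay, cedar}, right has 6 {kale, sage, teak, fig, aster, poppy}.
  Root bay: left subtree has 0 nodes { }, right has 1 {cedar}.
  Root aster: left subtree has 4 nodes {kale, sage, teak, fig}, right has 1 {poppy}.
    Root sage: left subtree has 1 node {kale}, right has 2 {teak, fig}.
      Root fig: left subtree has 1 node {teak}, right has 0 { }.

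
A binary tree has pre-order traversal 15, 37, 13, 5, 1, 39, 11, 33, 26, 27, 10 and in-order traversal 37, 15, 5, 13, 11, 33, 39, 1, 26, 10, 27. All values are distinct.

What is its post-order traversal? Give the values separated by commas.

The first element of pre-order is the root; it splits in-order into left and right subtrees.
Root 15: left subtree has 1 node {37}, right has 9 {5, 13, 11, 33, 39, 1, 26, 10, 27}.
  Root 13: left subtree has 1 node {5}, right has 7 {11, 33, 39, 1, 26, 10, 27}.
    Root 1: left subtree has 3 nodes {11, 33, 39}, right has 3 {26, 10, 27}.
      Root 39: left subtree has 2 nodes {11, 33}, right has 0 { }.
        Root 11: left subtree has 0 nodes { }, right has 1 {33}.
      Root 26: left subtree has 0 nodes { }, right has 2 {10, 27}.
        Root 27: left subtree has 1 node {10}, right has 0 { }.

37, 5, 33, 11, 39, 10, 27, 26, 1, 13, 15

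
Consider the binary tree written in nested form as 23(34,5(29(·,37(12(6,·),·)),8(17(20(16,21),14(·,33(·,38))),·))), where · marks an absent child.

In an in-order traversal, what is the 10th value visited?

21

In-order visits the left subtree, then the node, then the right subtree.
At 23: go left to 34.
  34 is a leaf — visit 34.
Visit 23.
At 23: go right to 5.
  At 5: go left to 29.
    At 29: no left child.
    Visit 29.
    At 29: go right to 37.
      At 37: go left to 12.
        At 12: go left to 6.
          6 is a leaf — visit 6.
        Visit 12.
        At 12: no right child.
      Visit 37.
      At 37: no right child.
  Visit 5.
  At 5: go right to 8.
    At 8: go left to 17.
      At 17: go left to 20.
        At 20: go left to 16.
          16 is a leaf — visit 16.
        Visit 20.
        At 20: go right to 21.
          21 is a leaf — visit 21.
      Visit 17.
      At 17: go right to 14.
        At 14: no left child.
        Visit 14.
        At 14: go right to 33.
          At 33: no left child.
          Visit 33.
          At 33: go right to 38.
            38 is a leaf — visit 38.
    Visit 8.
    At 8: no right child.
Full in-order sequence: 34, 23, 29, 6, 12, 37, 5, 16, 20, 21, 17, 14, 33, 38, 8.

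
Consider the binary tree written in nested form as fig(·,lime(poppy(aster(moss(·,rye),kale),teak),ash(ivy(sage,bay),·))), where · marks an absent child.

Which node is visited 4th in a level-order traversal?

ash

Level-order visits nodes level by level from the root, left to right within each level.
Level 0: fig
Level 1: lime
Level 2: poppy, ash
Level 3: aster, teak, ivy
Level 4: moss, kale, sage, bay
Level 5: rye
Full level-order sequence: fig, lime, poppy, ash, aster, teak, ivy, moss, kale, sage, bay, rye.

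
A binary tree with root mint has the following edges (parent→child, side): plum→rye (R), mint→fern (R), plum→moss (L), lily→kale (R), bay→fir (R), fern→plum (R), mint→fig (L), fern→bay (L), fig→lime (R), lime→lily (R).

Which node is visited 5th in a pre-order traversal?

Pre-order visits the node, then its left subtree, then its right subtree.
Visit mint.
At mint: go left to fig.
  Visit fig.
  At fig: no left child.
  At fig: go right to lime.
    Visit lime.
    At lime: no left child.
    At lime: go right to lily.
      Visit lily.
      At lily: no left child.
      At lily: go right to kale.
        kale is a leaf — visit kale.
At mint: go right to fern.
  Visit fern.
  At fern: go left to bay.
    Visit bay.
    At bay: no left child.
    At bay: go right to fir.
      fir is a leaf — visit fir.
  At fern: go right to plum.
    Visit plum.
    At plum: go left to moss.
      moss is a leaf — visit moss.
    At plum: go right to rye.
      rye is a leaf — visit rye.
Full pre-order sequence: mint, fig, lime, lily, kale, fern, bay, fir, plum, moss, rye.

kale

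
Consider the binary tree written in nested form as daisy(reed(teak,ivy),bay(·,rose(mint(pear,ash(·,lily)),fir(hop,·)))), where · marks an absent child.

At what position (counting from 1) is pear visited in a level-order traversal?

Level-order visits nodes level by level from the root, left to right within each level.
Level 0: daisy
Level 1: reed, bay
Level 2: teak, ivy, rose
Level 3: mint, fir
Level 4: pear, ash, hop
Level 5: lily
Full level-order sequence: daisy, reed, bay, teak, ivy, rose, mint, fir, pear, ash, hop, lily.

9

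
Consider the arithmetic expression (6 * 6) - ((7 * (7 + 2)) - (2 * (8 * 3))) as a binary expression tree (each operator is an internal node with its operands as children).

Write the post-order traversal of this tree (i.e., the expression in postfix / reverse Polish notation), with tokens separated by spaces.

6 6 * 7 7 2 + * 2 8 3 * * - -

Post-order on an expression tree gives postfix notation: for each operator, emit left operand, right operand, then the operator.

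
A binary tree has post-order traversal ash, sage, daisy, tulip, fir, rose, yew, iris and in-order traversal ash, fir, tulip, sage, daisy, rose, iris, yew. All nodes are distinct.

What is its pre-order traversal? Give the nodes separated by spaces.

The last element of post-order is the root; it splits in-order into left and right subtrees.
Root iris: left subtree has 6 nodes {ash, fir, tulip, sage, daisy, rose}, right has 1 {yew}.
  Root rose: left subtree has 5 nodes {ash, fir, tulip, sage, daisy}, right has 0 { }.
    Root fir: left subtree has 1 node {ash}, right has 3 {tulip, sage, daisy}.
      Root tulip: left subtree has 0 nodes { }, right has 2 {sage, daisy}.
        Root daisy: left subtree has 1 node {sage}, right has 0 { }.

iris rose fir ash tulip daisy sage yew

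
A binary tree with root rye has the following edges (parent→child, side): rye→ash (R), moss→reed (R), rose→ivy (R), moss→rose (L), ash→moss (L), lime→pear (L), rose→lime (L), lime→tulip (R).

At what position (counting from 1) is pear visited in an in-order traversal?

In-order visits the left subtree, then the node, then the right subtree.
At rye: no left child.
Visit rye.
At rye: go right to ash.
  At ash: go left to moss.
    At moss: go left to rose.
      At rose: go left to lime.
        At lime: go left to pear.
          pear is a leaf — visit pear.
        Visit lime.
        At lime: go right to tulip.
          tulip is a leaf — visit tulip.
      Visit rose.
      At rose: go right to ivy.
        ivy is a leaf — visit ivy.
    Visit moss.
    At moss: go right to reed.
      reed is a leaf — visit reed.
  Visit ash.
  At ash: no right child.
Full in-order sequence: rye, pear, lime, tulip, rose, ivy, moss, reed, ash.

2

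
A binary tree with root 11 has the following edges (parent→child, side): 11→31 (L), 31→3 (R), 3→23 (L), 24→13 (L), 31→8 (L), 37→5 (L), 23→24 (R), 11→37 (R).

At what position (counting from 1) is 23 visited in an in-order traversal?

3

In-order visits the left subtree, then the node, then the right subtree.
At 11: go left to 31.
  At 31: go left to 8.
    8 is a leaf — visit 8.
  Visit 31.
  At 31: go right to 3.
    At 3: go left to 23.
      At 23: no left child.
      Visit 23.
      At 23: go right to 24.
        At 24: go left to 13.
          13 is a leaf — visit 13.
        Visit 24.
        At 24: no right child.
    Visit 3.
    At 3: no right child.
Visit 11.
At 11: go right to 37.
  At 37: go left to 5.
    5 is a leaf — visit 5.
  Visit 37.
  At 37: no right child.
Full in-order sequence: 8, 31, 23, 13, 24, 3, 11, 5, 37.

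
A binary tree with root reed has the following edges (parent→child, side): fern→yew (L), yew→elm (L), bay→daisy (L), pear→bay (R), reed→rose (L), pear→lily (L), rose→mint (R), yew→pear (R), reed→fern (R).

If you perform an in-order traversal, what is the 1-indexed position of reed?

In-order visits the left subtree, then the node, then the right subtree.
At reed: go left to rose.
  At rose: no left child.
  Visit rose.
  At rose: go right to mint.
    mint is a leaf — visit mint.
Visit reed.
At reed: go right to fern.
  At fern: go left to yew.
    At yew: go left to elm.
      elm is a leaf — visit elm.
    Visit yew.
    At yew: go right to pear.
      At pear: go left to lily.
        lily is a leaf — visit lily.
      Visit pear.
      At pear: go right to bay.
        At bay: go left to daisy.
          daisy is a leaf — visit daisy.
        Visit bay.
        At bay: no right child.
  Visit fern.
  At fern: no right child.
Full in-order sequence: rose, mint, reed, elm, yew, lily, pear, daisy, bay, fern.

3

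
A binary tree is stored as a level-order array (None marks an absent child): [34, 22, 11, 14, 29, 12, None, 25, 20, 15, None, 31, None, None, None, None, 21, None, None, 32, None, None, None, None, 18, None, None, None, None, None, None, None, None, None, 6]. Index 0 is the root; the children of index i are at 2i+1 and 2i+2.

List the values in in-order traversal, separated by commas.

In-order visits the left subtree, then the node, then the right subtree.
At 34: go left to 22.
  At 22: go left to 14.
    At 14: go left to 25.
      At 25: no left child.
      Visit 25.
      At 25: go right to 21.
        At 21: no left child.
        Visit 21.
        At 21: go right to 6.
          6 is a leaf — visit 6.
    Visit 14.
    At 14: go right to 20.
      20 is a leaf — visit 20.
  Visit 22.
  At 22: go right to 29.
    At 29: go left to 15.
      At 15: go left to 32.
        32 is a leaf — visit 32.
      Visit 15.
      At 15: no right child.
    Visit 29.
    At 29: no right child.
Visit 34.
At 34: go right to 11.
  At 11: go left to 12.
    At 12: go left to 31.
      At 31: no left child.
      Visit 31.
      At 31: go right to 18.
        18 is a leaf — visit 18.
    Visit 12.
    At 12: no right child.
  Visit 11.
  At 11: no right child.

25, 21, 6, 14, 20, 22, 32, 15, 29, 34, 31, 18, 12, 11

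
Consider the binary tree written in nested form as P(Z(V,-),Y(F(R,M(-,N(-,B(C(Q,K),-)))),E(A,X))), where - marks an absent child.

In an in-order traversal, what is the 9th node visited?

C

In-order visits the left subtree, then the node, then the right subtree.
At P: go left to Z.
  At Z: go left to V.
    V is a leaf — visit V.
  Visit Z.
  At Z: no right child.
Visit P.
At P: go right to Y.
  At Y: go left to F.
    At F: go left to R.
      R is a leaf — visit R.
    Visit F.
    At F: go right to M.
      At M: no left child.
      Visit M.
      At M: go right to N.
        At N: no left child.
        Visit N.
        At N: go right to B.
          At B: go left to C.
            At C: go left to Q.
              Q is a leaf — visit Q.
            Visit C.
            At C: go right to K.
              K is a leaf — visit K.
          Visit B.
          At B: no right child.
  Visit Y.
  At Y: go right to E.
    At E: go left to A.
      A is a leaf — visit A.
    Visit E.
    At E: go right to X.
      X is a leaf — visit X.
Full in-order sequence: V, Z, P, R, F, M, N, Q, C, K, B, Y, A, E, X.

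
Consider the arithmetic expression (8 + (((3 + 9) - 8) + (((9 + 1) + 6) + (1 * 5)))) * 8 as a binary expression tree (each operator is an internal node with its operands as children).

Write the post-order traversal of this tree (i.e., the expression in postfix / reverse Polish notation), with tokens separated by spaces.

8 3 9 + 8 - 9 1 + 6 + 1 5 * + + + 8 *

Post-order on an expression tree gives postfix notation: for each operator, emit left operand, right operand, then the operator.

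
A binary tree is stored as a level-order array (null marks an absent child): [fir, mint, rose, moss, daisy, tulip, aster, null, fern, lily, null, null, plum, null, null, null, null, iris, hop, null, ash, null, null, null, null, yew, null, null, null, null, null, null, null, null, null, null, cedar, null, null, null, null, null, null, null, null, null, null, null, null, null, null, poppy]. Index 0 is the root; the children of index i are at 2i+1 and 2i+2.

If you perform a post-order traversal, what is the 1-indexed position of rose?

Post-order visits the left subtree, then the right subtree, then the node.
At fir: go left to mint.
  At mint: go left to moss.
    At moss: no left child.
    At moss: go right to fern.
      At fern: go left to iris.
        At iris: no left child.
        At iris: go right to cedar.
          cedar is a leaf — visit cedar.
        Visit iris.
      At fern: go right to hop.
        hop is a leaf — visit hop.
      Visit fern.
    Visit moss.
  At mint: go right to daisy.
    At daisy: go left to lily.
      At lily: no left child.
      At lily: go right to ash.
        ash is a leaf — visit ash.
      Visit lily.
    At daisy: no right child.
    Visit daisy.
  Visit mint.
At fir: go right to rose.
  At rose: go left to tulip.
    At tulip: no left child.
    At tulip: go right to plum.
      At plum: go left to yew.
        At yew: go left to poppy.
          poppy is a leaf — visit poppy.
        At yew: no right child.
        Visit yew.
      At plum: no right child.
      Visit plum.
    Visit tulip.
  At rose: go right to aster.
    aster is a leaf — visit aster.
  Visit rose.
Visit fir.
Full post-order sequence: cedar, iris, hop, fern, moss, ash, lily, daisy, mint, poppy, yew, plum, tulip, aster, rose, fir.

15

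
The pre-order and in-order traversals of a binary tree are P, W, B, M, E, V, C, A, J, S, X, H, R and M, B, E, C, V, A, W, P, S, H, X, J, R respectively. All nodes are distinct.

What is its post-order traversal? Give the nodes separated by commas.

M, C, A, V, E, B, W, H, X, S, R, J, P

The first element of pre-order is the root; it splits in-order into left and right subtrees.
Root P: left subtree has 7 nodes {M, B, E, C, V, A, W}, right has 5 {S, H, X, J, R}.
  Root W: left subtree has 6 nodes {M, B, E, C, V, A}, right has 0 { }.
    Root B: left subtree has 1 node {M}, right has 4 {E, C, V, A}.
      Root E: left subtree has 0 nodes { }, right has 3 {C, V, A}.
        Root V: left subtree has 1 node {C}, right has 1 {A}.
  Root J: left subtree has 3 nodes {S, H, X}, right has 1 {R}.
    Root S: left subtree has 0 nodes { }, right has 2 {H, X}.
      Root X: left subtree has 1 node {H}, right has 0 { }.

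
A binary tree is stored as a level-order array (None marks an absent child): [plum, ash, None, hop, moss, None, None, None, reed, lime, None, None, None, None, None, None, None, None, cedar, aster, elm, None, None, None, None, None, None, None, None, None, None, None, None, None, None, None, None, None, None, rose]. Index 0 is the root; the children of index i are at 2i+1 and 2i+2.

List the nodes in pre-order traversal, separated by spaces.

Pre-order visits the node, then its left subtree, then its right subtree.
Visit plum.
At plum: go left to ash.
  Visit ash.
  At ash: go left to hop.
    Visit hop.
    At hop: no left child.
    At hop: go right to reed.
      Visit reed.
      At reed: no left child.
      At reed: go right to cedar.
        cedar is a leaf — visit cedar.
  At ash: go right to moss.
    Visit moss.
    At moss: go left to lime.
      Visit lime.
      At lime: go left to aster.
        Visit aster.
        At aster: go left to rose.
          rose is a leaf — visit rose.
        At aster: no right child.
      At lime: go right to elm.
        elm is a leaf — visit elm.
    At moss: no right child.
At plum: no right child.

plum ash hop reed cedar moss lime aster rose elm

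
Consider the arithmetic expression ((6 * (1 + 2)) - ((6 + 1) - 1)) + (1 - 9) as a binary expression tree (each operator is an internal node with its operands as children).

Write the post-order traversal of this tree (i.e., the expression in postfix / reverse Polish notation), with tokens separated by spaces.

6 1 2 + * 6 1 + 1 - - 1 9 - +

Post-order on an expression tree gives postfix notation: for each operator, emit left operand, right operand, then the operator.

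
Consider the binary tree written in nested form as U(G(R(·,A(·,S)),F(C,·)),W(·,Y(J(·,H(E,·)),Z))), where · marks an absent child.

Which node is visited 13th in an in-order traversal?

In-order visits the left subtree, then the node, then the right subtree.
At U: go left to G.
  At G: go left to R.
    At R: no left child.
    Visit R.
    At R: go right to A.
      At A: no left child.
      Visit A.
      At A: go right to S.
        S is a leaf — visit S.
  Visit G.
  At G: go right to F.
    At F: go left to C.
      C is a leaf — visit C.
    Visit F.
    At F: no right child.
Visit U.
At U: go right to W.
  At W: no left child.
  Visit W.
  At W: go right to Y.
    At Y: go left to J.
      At J: no left child.
      Visit J.
      At J: go right to H.
        At H: go left to E.
          E is a leaf — visit E.
        Visit H.
        At H: no right child.
    Visit Y.
    At Y: go right to Z.
      Z is a leaf — visit Z.
Full in-order sequence: R, A, S, G, C, F, U, W, J, E, H, Y, Z.

Z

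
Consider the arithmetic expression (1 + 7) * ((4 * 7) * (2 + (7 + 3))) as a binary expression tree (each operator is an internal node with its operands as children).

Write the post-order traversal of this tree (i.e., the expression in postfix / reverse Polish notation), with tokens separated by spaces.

Post-order on an expression tree gives postfix notation: for each operator, emit left operand, right operand, then the operator.

1 7 + 4 7 * 2 7 3 + + * *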